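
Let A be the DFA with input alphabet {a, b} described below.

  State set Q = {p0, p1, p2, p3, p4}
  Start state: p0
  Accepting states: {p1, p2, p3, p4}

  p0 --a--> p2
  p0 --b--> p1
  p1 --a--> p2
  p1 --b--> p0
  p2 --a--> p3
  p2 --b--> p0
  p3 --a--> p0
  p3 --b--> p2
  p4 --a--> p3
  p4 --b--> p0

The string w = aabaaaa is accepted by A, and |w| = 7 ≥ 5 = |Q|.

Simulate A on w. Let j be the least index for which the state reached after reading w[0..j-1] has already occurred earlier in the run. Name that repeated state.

p2

State sequence: p0 -a-> p2 -a-> p3 -b-> p2 -a-> p3 -a-> p0 -a-> p2 -a-> p3
First repeat at step 3: p2 was already visited.

The earliest repeat is at step j = 3: A is in p2, which it already visited at step i = 1.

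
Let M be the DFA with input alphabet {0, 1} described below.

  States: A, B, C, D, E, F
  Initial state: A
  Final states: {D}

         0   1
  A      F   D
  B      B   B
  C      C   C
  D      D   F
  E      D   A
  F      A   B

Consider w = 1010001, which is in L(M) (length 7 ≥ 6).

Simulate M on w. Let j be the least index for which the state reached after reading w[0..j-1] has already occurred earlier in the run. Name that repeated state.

Run of M on w = 1 0 1 0 0 0 1:
  step 0: A  (start)
  step 1: D  (read 1: A→D)
  step 2: D  (read 0: D→D)   ← first repeat (D seen earlier)
  step 3: F  (read 1: D→F)
  step 4: A  (read 0: F→A)
  step 5: F  (read 0: A→F)
  step 6: A  (read 0: F→A)
  step 7: D  (read 1: A→D)

The earliest repeat is at step j = 2: M is in D, which it already visited at step i = 1.
Pumping length from the standard proof: p = 6 (the number of states). The repeated state found above gives |xy| = j ≤ 6 and |y| = j − i ≥ 1.

D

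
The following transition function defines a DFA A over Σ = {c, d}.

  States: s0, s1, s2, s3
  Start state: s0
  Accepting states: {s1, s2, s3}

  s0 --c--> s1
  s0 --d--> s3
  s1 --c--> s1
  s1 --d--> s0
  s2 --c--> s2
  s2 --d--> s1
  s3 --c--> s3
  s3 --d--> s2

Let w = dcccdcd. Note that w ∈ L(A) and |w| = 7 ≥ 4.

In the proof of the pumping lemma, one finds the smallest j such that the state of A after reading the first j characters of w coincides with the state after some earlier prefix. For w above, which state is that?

State sequence: s0 -d-> s3 -c-> s3 -c-> s3 -c-> s3 -d-> s2 -c-> s2 -d-> s1
First repeat at step 2: s3 was already visited.

The earliest repeat is at step j = 2: A is in s3, which it already visited at step i = 1.
The DFA has 4 states, so the proof of the pumping lemma guarantees a repeated state among the first 4+1 visited; the segment between the two visits is the pumpable y.

s3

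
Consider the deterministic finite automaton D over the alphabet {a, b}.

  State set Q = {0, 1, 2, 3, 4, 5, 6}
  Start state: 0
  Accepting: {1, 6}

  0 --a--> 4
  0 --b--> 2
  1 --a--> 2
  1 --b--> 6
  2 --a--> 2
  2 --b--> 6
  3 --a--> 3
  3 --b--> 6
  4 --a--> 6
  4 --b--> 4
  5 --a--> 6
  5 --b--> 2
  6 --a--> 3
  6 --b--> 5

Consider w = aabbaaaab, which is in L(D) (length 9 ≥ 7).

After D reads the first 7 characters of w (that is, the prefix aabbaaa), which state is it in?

Run of D on the first 7 characters of w = a a b b a a a:
  step 0: 0  (start)
  step 1: 4  (read a: 0→4)
  step 2: 6  (read a: 4→6)
  step 3: 5  (read b: 6→5)
  step 4: 2  (read b: 5→2)
  step 5: 2  (read a: 2→2)
  step 6: 2  (read a: 2→2)
  step 7: 2  (read a: 2→2)

After reading 7 characters, D is in state 2.

2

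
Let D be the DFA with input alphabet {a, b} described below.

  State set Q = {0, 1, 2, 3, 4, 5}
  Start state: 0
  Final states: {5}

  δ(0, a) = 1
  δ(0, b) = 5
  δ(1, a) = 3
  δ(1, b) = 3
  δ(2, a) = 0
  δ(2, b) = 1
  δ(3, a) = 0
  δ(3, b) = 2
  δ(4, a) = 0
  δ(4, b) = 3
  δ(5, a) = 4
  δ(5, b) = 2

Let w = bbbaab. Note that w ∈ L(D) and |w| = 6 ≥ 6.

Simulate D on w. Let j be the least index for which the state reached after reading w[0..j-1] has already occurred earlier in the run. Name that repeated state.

Run of D on w = b b b a a b:
  step 0: 0  (start)
  step 1: 5  (read b: 0→5)
  step 2: 2  (read b: 5→2)
  step 3: 1  (read b: 2→1)
  step 4: 3  (read a: 1→3)
  step 5: 0  (read a: 3→0)   ← first repeat (0 seen earlier)
  step 6: 5  (read b: 0→5)

The earliest repeat is at step j = 5: D is in 0, which it already visited at step i = 0.
Pumping length from the standard proof: p = 6 (the number of states). The repeated state found above gives |xy| = j ≤ 6 and |y| = j − i ≥ 1.

0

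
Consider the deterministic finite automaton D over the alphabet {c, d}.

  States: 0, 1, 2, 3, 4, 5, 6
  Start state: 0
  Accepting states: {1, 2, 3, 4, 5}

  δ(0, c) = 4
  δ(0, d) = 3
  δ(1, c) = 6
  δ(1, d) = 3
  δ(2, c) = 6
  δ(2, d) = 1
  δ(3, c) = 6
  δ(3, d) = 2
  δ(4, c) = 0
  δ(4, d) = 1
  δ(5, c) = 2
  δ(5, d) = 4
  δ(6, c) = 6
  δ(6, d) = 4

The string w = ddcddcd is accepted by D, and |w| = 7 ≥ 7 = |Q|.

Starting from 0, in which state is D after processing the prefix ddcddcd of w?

4

Run of D on the first 7 characters of w = d d c d d c d:
  step 0: 0  (start)
  step 1: 3  (read d: 0→3)
  step 2: 2  (read d: 3→2)
  step 3: 6  (read c: 2→6)
  step 4: 4  (read d: 6→4)
  step 5: 1  (read d: 4→1)
  step 6: 6  (read c: 1→6)
  step 7: 4  (read d: 6→4)

After reading 7 characters, D is in state 4.
(This kind of state-tracing is the core of the pumping-lemma construction: with 7 states, pigeonhole forces a repeat within the first 7 steps.)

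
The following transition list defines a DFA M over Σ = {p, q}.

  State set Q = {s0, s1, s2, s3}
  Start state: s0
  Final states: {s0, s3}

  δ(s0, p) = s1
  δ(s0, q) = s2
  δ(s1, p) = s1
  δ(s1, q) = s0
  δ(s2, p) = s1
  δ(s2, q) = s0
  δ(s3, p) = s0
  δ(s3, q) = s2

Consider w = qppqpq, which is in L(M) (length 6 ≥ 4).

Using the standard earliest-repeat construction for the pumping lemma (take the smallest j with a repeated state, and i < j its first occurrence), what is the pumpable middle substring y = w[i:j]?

Run of M on w = q p p q p q:
  step 0: s0  (start)
  step 1: s2  (read q: s0→s2)
  step 2: s1  (read p: s2→s1)
  step 3: s1  (read p: s1→s1)   ← first repeat (s1 seen earlier)
  step 4: s0  (read q: s1→s0)
  step 5: s1  (read p: s0→s1)
  step 6: s0  (read q: s1→s0)

So i = 2, j = 3, giving x = w[0:2] = qp, y = w[2:3] = p, z = w[3:6] = qpq.
Check: |xy| = 3 ≤ 4 and |y| = 1 ≥ 1. Reading y takes M from s1 back to s1, so every xyⁱz is accepted.
With |Q| = 4, pigeonhole forces a state repeat no later than step 4; the substring read between the first and second visits to that state can be pumped.

p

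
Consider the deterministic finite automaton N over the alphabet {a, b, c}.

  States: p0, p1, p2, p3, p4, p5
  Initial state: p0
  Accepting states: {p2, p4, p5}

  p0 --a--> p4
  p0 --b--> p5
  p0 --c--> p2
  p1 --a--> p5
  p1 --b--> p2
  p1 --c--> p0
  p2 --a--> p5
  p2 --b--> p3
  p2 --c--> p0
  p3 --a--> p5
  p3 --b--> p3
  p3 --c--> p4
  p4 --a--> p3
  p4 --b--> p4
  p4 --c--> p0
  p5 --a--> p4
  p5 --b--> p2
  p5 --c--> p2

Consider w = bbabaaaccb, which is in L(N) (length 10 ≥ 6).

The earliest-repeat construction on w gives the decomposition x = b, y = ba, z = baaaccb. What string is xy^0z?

bbaaaccb

xy⁰z = xz = b·baaaccb = bbaaaccb.
Reading y = ba takes N from p5 back to p5, so after x the machine is still in p5, and z then leads to the accepting state p5. Hence bbaaaccb ∈ L(N).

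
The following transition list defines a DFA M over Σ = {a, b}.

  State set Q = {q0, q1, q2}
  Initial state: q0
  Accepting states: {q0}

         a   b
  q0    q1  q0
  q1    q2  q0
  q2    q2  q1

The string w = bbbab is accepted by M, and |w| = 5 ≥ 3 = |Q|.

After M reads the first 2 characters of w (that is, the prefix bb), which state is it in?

q0

State sequence: q0 -b-> q0 -b-> q0

After reading 2 characters, M is in state q0.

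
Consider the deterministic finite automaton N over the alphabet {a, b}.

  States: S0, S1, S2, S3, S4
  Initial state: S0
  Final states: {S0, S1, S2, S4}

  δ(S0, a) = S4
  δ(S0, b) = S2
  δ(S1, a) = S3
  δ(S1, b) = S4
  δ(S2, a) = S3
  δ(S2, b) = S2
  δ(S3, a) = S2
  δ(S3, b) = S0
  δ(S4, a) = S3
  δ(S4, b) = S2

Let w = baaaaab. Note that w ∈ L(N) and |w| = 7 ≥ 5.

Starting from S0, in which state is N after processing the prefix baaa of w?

S3

Run of N on the first 4 characters of w = b a a a:
  step 0: S0  (start)
  step 1: S2  (read b: S0→S2)
  step 2: S3  (read a: S2→S3)
  step 3: S2  (read a: S3→S2)
  step 4: S3  (read a: S2→S3)

After reading 4 characters, N is in state S3.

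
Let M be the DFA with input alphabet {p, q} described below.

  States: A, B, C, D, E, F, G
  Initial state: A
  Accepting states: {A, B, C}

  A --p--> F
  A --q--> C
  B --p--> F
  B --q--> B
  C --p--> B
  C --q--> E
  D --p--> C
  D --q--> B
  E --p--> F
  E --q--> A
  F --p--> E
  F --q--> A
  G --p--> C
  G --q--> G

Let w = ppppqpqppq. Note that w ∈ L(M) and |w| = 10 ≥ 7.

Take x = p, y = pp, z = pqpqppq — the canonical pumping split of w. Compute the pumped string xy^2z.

ppppppqpqppq

xy^2z = p·pp·pp·pqpqppq = ppppppqpqppq.
Reading y = pp takes M from F back to F, so after x·y·y the machine is still in F, and z then leads to the accepting state A. Hence ppppppqpqppq ∈ L(M).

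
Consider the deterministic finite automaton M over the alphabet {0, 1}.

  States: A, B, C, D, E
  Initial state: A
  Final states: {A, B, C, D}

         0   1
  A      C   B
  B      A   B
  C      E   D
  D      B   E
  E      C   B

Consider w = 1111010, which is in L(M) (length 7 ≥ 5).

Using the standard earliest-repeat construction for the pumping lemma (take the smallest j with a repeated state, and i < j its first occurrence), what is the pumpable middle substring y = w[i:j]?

State sequence: A -1-> B -1-> B -1-> B -1-> B -0-> A -1-> B -0-> A
First repeat at step 2: B was already visited.

So i = 1, j = 2, giving x = w[0:1] = 1, y = w[1:2] = 1, z = w[2:7] = 11010.
Check: |xy| = 2 ≤ 5 and |y| = 1 ≥ 1. Reading y takes M from B back to B, so every xyⁱz is accepted.
Pumping length from the standard proof: p = 5 (the number of states). The repeated state found above gives |xy| = j ≤ 5 and |y| = j − i ≥ 1.

1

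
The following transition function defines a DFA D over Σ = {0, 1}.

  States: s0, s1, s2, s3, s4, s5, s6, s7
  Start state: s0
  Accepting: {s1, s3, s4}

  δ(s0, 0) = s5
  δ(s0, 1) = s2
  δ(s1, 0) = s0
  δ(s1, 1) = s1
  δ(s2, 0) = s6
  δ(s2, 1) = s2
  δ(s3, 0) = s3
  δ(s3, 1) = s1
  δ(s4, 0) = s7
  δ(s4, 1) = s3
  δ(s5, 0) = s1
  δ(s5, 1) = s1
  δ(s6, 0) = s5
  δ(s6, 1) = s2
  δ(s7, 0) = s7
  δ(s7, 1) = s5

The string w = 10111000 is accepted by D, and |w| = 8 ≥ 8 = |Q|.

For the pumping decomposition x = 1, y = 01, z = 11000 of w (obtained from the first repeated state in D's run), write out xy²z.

1010111000

xy^2z = 1·01·01·11000 = 1010111000.
Reading y = 01 takes D from s2 back to s2, so after x·y·y the machine is still in s2, and z then leads to the accepting state s1. Hence 1010111000 ∈ L(D).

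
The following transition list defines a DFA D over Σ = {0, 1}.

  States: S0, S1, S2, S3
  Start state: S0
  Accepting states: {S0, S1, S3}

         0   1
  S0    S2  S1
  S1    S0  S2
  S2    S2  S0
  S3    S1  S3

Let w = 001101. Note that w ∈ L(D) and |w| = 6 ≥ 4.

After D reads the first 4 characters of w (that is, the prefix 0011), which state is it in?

S1

Run of D on the first 4 characters of w = 0 0 1 1:
  step 0: S0  (start)
  step 1: S2  (read 0: S0→S2)
  step 2: S2  (read 0: S2→S2)
  step 3: S0  (read 1: S2→S0)
  step 4: S1  (read 1: S0→S1)

After reading 4 characters, D is in state S1.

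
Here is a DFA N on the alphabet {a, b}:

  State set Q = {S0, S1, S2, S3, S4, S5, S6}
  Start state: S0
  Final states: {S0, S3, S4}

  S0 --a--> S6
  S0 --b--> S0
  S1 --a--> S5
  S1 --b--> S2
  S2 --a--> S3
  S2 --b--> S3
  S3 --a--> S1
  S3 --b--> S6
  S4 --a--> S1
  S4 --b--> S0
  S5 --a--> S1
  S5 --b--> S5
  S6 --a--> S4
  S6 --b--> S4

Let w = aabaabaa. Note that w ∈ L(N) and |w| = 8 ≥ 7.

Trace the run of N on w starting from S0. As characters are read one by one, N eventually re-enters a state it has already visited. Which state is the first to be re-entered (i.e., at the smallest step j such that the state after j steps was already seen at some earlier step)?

Run of N on w = a a b a a b a a:
  step 0: S0  (start)
  step 1: S6  (read a: S0→S6)
  step 2: S4  (read a: S6→S4)
  step 3: S0  (read b: S4→S0)   ← first repeat (S0 seen earlier)
  step 4: S6  (read a: S0→S6)
  step 5: S4  (read a: S6→S4)
  step 6: S0  (read b: S4→S0)
  step 7: S6  (read a: S0→S6)
  step 8: S4  (read a: S6→S4)

The earliest repeat is at step j = 3: N is in S0, which it already visited at step i = 0.
Pumping length from the standard proof: p = 7 (the number of states). The repeated state found above gives |xy| = j ≤ 7 and |y| = j − i ≥ 1.

S0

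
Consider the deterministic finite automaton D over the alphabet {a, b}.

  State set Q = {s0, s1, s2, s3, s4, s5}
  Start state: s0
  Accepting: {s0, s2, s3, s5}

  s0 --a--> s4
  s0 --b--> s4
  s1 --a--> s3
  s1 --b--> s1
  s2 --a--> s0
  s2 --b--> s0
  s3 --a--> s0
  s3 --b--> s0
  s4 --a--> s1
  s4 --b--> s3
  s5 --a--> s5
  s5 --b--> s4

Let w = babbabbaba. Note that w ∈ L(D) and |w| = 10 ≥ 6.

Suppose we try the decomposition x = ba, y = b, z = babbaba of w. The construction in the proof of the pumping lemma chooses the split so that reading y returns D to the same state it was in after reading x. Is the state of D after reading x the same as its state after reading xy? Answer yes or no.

yes

State sequence: s0 -b-> s4 -a-> s1 -b-> s1

After x (step 2): s1. After xy (step 3): s1.
They match, so y = b drives D around a cycle from s1 back to itself; pumping y any number of times keeps D in s1 before reading z, and xyⁱz ∈ L(D) for every i ≥ 0.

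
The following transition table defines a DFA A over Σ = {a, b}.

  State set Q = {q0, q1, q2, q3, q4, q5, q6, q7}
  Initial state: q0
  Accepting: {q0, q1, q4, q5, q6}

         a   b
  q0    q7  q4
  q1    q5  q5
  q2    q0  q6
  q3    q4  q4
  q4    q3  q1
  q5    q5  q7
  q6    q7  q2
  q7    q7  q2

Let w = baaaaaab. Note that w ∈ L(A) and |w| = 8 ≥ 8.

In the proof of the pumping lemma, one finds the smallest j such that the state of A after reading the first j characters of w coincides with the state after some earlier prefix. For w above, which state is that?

q4

State sequence: q0 -b-> q4 -a-> q3 -a-> q4 -a-> q3 -a-> q4 -a-> q3 -a-> q4 -b-> q1
First repeat at step 3: q4 was already visited.

The earliest repeat is at step j = 3: A is in q4, which it already visited at step i = 1.
With |Q| = 8, pigeonhole forces a state repeat no later than step 8; the substring read between the first and second visits to that state can be pumped.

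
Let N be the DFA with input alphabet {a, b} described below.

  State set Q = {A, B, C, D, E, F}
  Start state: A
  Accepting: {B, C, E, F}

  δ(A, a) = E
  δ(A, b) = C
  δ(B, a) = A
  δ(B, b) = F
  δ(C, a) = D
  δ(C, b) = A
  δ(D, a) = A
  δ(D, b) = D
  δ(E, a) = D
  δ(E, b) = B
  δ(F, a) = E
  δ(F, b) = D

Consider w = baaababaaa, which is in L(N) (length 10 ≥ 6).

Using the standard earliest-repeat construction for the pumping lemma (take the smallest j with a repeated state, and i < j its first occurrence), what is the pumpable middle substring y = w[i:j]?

baa

Run of N on w = b a a a b a b a a a:
  step 0: A  (start)
  step 1: C  (read b: A→C)
  step 2: D  (read a: C→D)
  step 3: A  (read a: D→A)   ← first repeat (A seen earlier)
  step 4: E  (read a: A→E)
  step 5: B  (read b: E→B)
  step 6: A  (read a: B→A)
  step 7: C  (read b: A→C)
  step 8: D  (read a: C→D)
  step 9: A  (read a: D→A)
  step 10: E  (read a: A→E)

So i = 0, j = 3, giving x = w[0:0] = ε, y = w[0:3] = baa, z = w[3:10] = ababaaa.
Check: |xy| = 3 ≤ 6 and |y| = 3 ≥ 1. Reading y takes N from A back to A, so every xyⁱz is accepted.
Since N has 6 states, any run of length ≥ 6 visits 6+1 states, so by pigeonhole some state repeats within the first 6 steps — that repeat gives the pumpable loop.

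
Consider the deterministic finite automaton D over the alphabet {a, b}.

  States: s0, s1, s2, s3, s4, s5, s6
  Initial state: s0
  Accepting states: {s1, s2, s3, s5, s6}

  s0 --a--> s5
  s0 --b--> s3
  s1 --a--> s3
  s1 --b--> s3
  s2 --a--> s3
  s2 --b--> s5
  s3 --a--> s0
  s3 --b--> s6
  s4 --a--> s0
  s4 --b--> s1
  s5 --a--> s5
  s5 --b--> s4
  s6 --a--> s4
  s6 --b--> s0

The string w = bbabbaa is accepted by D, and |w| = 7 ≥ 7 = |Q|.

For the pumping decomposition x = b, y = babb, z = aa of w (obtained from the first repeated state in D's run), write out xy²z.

xy^2z = b·babb·babb·aa = bbabbbabbaa.
Reading y = babb takes D from s3 back to s3, so after x·y·y the machine is still in s3, and z then leads to the accepting state s5. Hence bbabbbabbaa ∈ L(D).

bbabbbabbaa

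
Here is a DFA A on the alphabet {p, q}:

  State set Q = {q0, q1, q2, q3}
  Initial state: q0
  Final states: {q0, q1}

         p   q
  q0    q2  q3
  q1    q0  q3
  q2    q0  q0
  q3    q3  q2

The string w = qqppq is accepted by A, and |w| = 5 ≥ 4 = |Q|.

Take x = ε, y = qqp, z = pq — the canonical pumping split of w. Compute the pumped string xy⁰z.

pq

xy⁰z = xz = ε·pq = pq.
Reading y = qqp takes A from q0 back to q0, so after x the machine is still in q0, and z then leads to the accepting state q0. Hence pq ∈ L(A).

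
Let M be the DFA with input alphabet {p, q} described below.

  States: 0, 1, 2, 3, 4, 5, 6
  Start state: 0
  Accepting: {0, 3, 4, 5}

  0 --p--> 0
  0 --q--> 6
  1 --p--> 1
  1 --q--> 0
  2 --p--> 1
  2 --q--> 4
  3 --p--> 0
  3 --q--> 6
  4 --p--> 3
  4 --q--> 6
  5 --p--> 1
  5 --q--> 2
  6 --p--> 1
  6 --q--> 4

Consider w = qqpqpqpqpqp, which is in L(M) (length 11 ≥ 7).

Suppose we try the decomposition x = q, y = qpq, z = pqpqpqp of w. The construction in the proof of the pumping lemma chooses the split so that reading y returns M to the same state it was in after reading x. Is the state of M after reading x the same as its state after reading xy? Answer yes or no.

yes

State sequence: 0 -q-> 6 -q-> 4 -p-> 3 -q-> 6

After x (step 1): 6. After xy (step 4): 6.
They match, so y = qpq drives M around a cycle from 6 back to itself; pumping y any number of times keeps M in 6 before reading z, and xyⁱz ∈ L(M) for every i ≥ 0.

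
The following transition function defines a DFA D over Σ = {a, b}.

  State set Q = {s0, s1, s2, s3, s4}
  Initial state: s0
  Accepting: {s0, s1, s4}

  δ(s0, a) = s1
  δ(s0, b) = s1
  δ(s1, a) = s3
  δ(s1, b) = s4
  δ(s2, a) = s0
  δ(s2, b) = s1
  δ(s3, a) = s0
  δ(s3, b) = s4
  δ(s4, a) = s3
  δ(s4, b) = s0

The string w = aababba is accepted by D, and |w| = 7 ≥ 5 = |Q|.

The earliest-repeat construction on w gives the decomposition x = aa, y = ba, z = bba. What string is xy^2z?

aabababba

xy^2z = aa·ba·ba·bba = aabababba.
Reading y = ba takes D from s3 back to s3, so after x·y·y the machine is still in s3, and z then leads to the accepting state s1. Hence aabababba ∈ L(D).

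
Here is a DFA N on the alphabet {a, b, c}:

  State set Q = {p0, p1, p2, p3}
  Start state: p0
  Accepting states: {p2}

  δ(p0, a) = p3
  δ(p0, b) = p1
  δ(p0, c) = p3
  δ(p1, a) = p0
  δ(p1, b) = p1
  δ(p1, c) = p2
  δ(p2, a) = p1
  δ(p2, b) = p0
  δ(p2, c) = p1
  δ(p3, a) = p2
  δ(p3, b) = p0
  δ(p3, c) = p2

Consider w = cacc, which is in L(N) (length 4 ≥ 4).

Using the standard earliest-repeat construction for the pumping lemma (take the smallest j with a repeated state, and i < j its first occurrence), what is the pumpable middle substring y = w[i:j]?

Run of N on w = c a c c:
  step 0: p0  (start)
  step 1: p3  (read c: p0→p3)
  step 2: p2  (read a: p3→p2)
  step 3: p1  (read c: p2→p1)
  step 4: p2  (read c: p1→p2)   ← first repeat (p2 seen earlier)

So i = 2, j = 4, giving x = w[0:2] = ca, y = w[2:4] = cc, z = w[4:4] = ε.
Check: |xy| = 4 ≤ 4 and |y| = 2 ≥ 1. Reading y takes N from p2 back to p2, so every xyⁱz is accepted.

cc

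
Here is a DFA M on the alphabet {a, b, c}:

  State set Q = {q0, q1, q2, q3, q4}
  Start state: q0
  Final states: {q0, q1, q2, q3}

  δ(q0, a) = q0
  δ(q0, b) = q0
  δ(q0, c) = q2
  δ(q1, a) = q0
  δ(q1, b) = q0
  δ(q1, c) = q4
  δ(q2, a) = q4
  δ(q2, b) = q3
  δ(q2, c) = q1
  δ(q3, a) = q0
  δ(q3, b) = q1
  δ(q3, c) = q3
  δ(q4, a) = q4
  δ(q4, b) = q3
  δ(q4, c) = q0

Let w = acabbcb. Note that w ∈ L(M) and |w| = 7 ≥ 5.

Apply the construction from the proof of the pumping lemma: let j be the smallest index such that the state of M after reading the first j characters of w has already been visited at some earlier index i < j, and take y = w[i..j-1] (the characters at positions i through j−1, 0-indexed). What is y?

a

State sequence: q0 -a-> q0 -c-> q2 -a-> q4 -b-> q3 -b-> q1 -c-> q4 -b-> q3
First repeat at step 1: q0 was already visited.

So i = 0, j = 1, giving x = w[0:0] = ε, y = w[0:1] = a, z = w[1:7] = cabbcb.
Check: |xy| = 1 ≤ 5 and |y| = 1 ≥ 1. Reading y takes M from q0 back to q0, so every xyⁱz is accepted.
Pumping length from the standard proof: p = 5 (the number of states). The repeated state found above gives |xy| = j ≤ 5 and |y| = j − i ≥ 1.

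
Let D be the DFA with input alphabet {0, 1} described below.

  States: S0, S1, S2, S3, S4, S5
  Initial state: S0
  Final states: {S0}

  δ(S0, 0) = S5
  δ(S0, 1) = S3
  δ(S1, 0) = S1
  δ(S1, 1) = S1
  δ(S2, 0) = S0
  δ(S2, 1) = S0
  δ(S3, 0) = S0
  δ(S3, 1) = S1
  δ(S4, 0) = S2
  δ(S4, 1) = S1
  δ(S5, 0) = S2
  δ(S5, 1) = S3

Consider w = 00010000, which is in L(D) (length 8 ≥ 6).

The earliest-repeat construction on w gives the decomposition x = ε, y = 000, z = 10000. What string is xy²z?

00000010000

xy^2z = ε·000·000·10000 = 00000010000.
Reading y = 000 takes D from S0 back to S0, so after x·y·y the machine is still in S0, and z then leads to the accepting state S0. Hence 00000010000 ∈ L(D).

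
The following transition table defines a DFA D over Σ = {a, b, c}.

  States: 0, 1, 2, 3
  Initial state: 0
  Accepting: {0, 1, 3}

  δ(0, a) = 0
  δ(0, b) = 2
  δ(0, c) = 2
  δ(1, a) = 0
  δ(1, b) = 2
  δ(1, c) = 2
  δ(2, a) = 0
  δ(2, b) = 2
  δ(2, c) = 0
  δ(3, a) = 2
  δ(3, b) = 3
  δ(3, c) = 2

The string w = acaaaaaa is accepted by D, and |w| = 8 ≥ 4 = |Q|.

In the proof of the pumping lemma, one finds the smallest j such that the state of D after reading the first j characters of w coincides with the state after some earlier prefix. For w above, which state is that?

State sequence: 0 -a-> 0 -c-> 2 -a-> 0 -a-> 0 -a-> 0 -a-> 0 -a-> 0 -a-> 0
First repeat at step 1: 0 was already visited.

The earliest repeat is at step j = 1: D is in 0, which it already visited at step i = 0.
With |Q| = 4, pigeonhole forces a state repeat no later than step 4; the substring read between the first and second visits to that state can be pumped.

0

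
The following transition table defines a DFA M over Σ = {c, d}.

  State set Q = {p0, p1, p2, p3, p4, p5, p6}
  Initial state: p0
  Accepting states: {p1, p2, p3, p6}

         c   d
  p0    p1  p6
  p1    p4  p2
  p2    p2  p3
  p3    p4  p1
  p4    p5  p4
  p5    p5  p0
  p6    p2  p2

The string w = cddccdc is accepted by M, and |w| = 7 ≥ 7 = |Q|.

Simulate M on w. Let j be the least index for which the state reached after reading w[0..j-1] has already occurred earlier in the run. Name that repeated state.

State sequence: p0 -c-> p1 -d-> p2 -d-> p3 -c-> p4 -c-> p5 -d-> p0 -c-> p1
First repeat at step 6: p0 was already visited.

The earliest repeat is at step j = 6: M is in p0, which it already visited at step i = 0.
Pumping length from the standard proof: p = 7 (the number of states). The repeated state found above gives |xy| = j ≤ 7 and |y| = j − i ≥ 1.

p0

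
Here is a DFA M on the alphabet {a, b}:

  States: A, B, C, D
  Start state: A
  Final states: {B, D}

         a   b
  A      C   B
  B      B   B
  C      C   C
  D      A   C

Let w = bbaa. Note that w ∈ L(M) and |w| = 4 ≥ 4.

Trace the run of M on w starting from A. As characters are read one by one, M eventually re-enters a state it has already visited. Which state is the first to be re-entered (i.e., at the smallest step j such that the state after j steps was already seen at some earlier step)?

B

Run of M on w = b b a a:
  step 0: A  (start)
  step 1: B  (read b: A→B)
  step 2: B  (read b: B→B)   ← first repeat (B seen earlier)
  step 3: B  (read a: B→B)
  step 4: B  (read a: B→B)

The earliest repeat is at step j = 2: M is in B, which it already visited at step i = 1.
The DFA has 4 states, so the proof of the pumping lemma guarantees a repeated state among the first 4+1 visited; the segment between the two visits is the pumpable y.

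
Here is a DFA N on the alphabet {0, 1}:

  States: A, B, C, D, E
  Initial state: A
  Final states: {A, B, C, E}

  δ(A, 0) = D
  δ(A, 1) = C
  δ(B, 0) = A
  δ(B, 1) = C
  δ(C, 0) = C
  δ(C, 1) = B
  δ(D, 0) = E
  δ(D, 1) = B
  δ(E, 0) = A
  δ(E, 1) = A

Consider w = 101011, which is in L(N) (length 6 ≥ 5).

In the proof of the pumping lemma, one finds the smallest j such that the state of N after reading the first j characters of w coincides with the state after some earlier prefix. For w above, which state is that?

C

Run of N on w = 1 0 1 0 1 1:
  step 0: A  (start)
  step 1: C  (read 1: A→C)
  step 2: C  (read 0: C→C)   ← first repeat (C seen earlier)
  step 3: B  (read 1: C→B)
  step 4: A  (read 0: B→A)
  step 5: C  (read 1: A→C)
  step 6: B  (read 1: C→B)

The earliest repeat is at step j = 2: N is in C, which it already visited at step i = 1.
With |Q| = 5, pigeonhole forces a state repeat no later than step 5; the substring read between the first and second visits to that state can be pumped.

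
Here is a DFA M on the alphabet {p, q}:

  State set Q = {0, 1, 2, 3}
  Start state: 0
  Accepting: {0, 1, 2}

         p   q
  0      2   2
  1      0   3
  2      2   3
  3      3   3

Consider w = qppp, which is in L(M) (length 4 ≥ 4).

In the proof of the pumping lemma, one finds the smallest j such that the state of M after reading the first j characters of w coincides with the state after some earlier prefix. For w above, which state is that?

2

Run of M on w = q p p p:
  step 0: 0  (start)
  step 1: 2  (read q: 0→2)
  step 2: 2  (read p: 2→2)   ← first repeat (2 seen earlier)
  step 3: 2  (read p: 2→2)
  step 4: 2  (read p: 2→2)

The earliest repeat is at step j = 2: M is in 2, which it already visited at step i = 1.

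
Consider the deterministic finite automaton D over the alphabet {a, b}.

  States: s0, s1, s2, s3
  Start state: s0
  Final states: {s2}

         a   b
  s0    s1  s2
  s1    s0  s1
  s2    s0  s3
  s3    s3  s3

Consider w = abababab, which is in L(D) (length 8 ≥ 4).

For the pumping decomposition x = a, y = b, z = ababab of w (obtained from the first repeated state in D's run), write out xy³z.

abbbababab

xy^3z = a·b·b·b·ababab = abbbababab.
Reading y = b takes D from s1 back to s1, so after x·y·y·y the machine is still in s1, and z then leads to the accepting state s2. Hence abbbababab ∈ L(D).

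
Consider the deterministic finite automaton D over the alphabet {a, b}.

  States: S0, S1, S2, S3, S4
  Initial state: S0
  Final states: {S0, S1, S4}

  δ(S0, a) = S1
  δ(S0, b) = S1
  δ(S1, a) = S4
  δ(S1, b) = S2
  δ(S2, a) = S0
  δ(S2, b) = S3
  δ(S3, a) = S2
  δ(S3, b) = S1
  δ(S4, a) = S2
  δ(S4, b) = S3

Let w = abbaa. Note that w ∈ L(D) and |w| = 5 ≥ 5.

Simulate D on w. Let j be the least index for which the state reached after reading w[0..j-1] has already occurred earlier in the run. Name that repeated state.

S2

State sequence: S0 -a-> S1 -b-> S2 -b-> S3 -a-> S2 -a-> S0
First repeat at step 4: S2 was already visited.

The earliest repeat is at step j = 4: D is in S2, which it already visited at step i = 2.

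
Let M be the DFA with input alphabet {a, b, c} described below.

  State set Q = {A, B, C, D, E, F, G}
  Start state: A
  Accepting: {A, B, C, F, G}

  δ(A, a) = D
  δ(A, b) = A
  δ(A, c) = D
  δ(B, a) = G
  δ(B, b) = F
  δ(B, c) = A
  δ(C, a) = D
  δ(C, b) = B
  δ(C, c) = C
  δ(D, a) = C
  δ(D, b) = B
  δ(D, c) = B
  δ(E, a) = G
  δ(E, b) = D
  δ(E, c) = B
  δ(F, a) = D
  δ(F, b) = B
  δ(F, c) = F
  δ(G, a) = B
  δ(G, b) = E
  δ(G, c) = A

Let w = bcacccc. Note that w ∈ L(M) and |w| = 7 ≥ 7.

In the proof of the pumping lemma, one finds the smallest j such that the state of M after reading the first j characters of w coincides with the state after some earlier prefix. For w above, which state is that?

Run of M on w = b c a c c c c:
  step 0: A  (start)
  step 1: A  (read b: A→A)   ← first repeat (A seen earlier)
  step 2: D  (read c: A→D)
  step 3: C  (read a: D→C)
  step 4: C  (read c: C→C)
  step 5: C  (read c: C→C)
  step 6: C  (read c: C→C)
  step 7: C  (read c: C→C)

The earliest repeat is at step j = 1: M is in A, which it already visited at step i = 0.
With |Q| = 7, pigeonhole forces a state repeat no later than step 7; the substring read between the first and second visits to that state can be pumped.

A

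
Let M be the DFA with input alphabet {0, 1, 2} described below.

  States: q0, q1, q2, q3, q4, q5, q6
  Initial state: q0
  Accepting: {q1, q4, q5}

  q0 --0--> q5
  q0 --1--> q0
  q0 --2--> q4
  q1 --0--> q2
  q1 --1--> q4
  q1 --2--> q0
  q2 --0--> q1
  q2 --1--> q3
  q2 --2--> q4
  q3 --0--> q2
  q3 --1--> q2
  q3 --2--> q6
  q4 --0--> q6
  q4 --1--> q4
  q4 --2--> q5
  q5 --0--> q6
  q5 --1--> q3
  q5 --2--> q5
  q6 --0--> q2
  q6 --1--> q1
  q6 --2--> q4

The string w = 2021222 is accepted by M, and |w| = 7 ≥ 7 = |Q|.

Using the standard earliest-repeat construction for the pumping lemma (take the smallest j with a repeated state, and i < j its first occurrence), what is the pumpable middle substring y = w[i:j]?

02

State sequence: q0 -2-> q4 -0-> q6 -2-> q4 -1-> q4 -2-> q5 -2-> q5 -2-> q5
First repeat at step 3: q4 was already visited.

So i = 1, j = 3, giving x = w[0:1] = 2, y = w[1:3] = 02, z = w[3:7] = 1222.
Check: |xy| = 3 ≤ 7 and |y| = 2 ≥ 1. Reading y takes M from q4 back to q4, so every xyⁱz is accepted.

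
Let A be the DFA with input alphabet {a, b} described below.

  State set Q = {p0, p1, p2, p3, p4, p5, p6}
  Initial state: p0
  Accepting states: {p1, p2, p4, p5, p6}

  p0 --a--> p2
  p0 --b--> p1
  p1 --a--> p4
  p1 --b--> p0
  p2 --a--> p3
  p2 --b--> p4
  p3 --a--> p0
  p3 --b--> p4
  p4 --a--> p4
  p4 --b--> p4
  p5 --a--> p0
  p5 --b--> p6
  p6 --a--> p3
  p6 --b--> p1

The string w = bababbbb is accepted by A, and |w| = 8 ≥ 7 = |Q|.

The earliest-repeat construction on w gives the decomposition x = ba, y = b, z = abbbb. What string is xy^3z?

babbbabbbb

xy^3z = ba·b·b·b·abbbb = babbbabbbb.
Reading y = b takes A from p4 back to p4, so after x·y·y·y the machine is still in p4, and z then leads to the accepting state p4. Hence babbbabbbb ∈ L(A).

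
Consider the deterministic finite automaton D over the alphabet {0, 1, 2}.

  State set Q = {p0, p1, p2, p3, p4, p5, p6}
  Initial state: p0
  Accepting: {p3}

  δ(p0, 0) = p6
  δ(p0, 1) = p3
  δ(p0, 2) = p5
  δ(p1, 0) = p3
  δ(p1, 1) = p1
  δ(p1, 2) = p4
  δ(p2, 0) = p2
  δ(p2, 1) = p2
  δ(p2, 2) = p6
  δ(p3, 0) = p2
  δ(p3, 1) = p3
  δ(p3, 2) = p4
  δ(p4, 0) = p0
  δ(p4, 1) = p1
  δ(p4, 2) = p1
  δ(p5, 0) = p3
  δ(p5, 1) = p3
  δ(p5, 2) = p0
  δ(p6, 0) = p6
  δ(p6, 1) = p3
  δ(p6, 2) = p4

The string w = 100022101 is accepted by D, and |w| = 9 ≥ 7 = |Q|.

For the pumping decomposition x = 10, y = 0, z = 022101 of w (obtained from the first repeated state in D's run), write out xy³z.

xy^3z = 10·0·0·0·022101 = 10000022101.
Reading y = 0 takes D from p2 back to p2, so after x·y·y·y the machine is still in p2, and z then leads to the accepting state p3. Hence 10000022101 ∈ L(D).

10000022101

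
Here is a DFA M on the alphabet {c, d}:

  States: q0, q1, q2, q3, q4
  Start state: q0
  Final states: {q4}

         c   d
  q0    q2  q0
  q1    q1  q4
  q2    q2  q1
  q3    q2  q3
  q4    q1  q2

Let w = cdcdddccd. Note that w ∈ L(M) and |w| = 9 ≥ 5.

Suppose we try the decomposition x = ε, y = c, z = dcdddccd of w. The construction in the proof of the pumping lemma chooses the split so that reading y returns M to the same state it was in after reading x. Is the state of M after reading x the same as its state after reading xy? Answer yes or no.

no

Run of M on the first 1 characters of w = c:
  step 0: q0  (start)
  step 1: q2  (read c: q0→q2)

After x (step 0): q0. After xy (step 1): q2.
They differ (q0 ≠ q2), so y is not a cycle from the state after x; this split is not the one the pumping-lemma construction produces, and pumping y need not keep the string in L(M).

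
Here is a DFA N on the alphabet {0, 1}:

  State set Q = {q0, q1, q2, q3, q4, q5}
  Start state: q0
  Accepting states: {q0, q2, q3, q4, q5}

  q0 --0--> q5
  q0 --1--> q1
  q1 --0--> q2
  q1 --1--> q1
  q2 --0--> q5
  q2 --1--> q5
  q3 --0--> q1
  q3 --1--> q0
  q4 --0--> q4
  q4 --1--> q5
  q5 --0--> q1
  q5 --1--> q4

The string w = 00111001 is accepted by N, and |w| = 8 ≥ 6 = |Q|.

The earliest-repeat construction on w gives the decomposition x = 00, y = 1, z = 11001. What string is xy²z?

001111001

xy^2z = 00·1·1·11001 = 001111001.
Reading y = 1 takes N from q1 back to q1, so after x·y·y the machine is still in q1, and z then leads to the accepting state q4. Hence 001111001 ∈ L(N).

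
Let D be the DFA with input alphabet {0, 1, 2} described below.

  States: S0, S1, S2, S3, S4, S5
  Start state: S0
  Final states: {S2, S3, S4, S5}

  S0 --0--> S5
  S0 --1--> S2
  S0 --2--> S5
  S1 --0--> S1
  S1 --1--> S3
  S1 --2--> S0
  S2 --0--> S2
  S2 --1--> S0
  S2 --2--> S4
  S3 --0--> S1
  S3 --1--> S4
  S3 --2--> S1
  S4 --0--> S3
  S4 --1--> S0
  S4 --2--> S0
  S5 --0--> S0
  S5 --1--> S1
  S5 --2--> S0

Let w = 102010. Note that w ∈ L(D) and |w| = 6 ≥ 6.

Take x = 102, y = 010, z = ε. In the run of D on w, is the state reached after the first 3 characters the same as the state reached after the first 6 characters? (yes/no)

no

Run of D on the first 6 characters of w = 1 0 2 0 1 0:
  step 0: S0  (start)
  step 1: S2  (read 1: S0→S2)
  step 2: S2  (read 0: S2→S2)
  step 3: S4  (read 2: S2→S4)
  step 4: S3  (read 0: S4→S3)
  step 5: S4  (read 1: S3→S4)
  step 6: S3  (read 0: S4→S3)

After x (step 3): S4. After xy (step 6): S3.
They differ (S4 ≠ S3), so y is not a cycle from the state after x; this split is not the one the pumping-lemma construction produces, and pumping y need not keep the string in L(D).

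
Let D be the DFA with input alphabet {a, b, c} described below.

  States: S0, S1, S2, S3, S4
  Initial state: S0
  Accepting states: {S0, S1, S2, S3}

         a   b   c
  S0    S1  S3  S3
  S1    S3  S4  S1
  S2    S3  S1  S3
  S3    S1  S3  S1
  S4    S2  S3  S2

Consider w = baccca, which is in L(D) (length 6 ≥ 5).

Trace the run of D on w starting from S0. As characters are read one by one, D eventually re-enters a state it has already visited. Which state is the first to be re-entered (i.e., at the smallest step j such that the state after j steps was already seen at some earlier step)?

S1

Run of D on w = b a c c c a:
  step 0: S0  (start)
  step 1: S3  (read b: S0→S3)
  step 2: S1  (read a: S3→S1)
  step 3: S1  (read c: S1→S1)   ← first repeat (S1 seen earlier)
  step 4: S1  (read c: S1→S1)
  step 5: S1  (read c: S1→S1)
  step 6: S3  (read a: S1→S3)

The earliest repeat is at step j = 3: D is in S1, which it already visited at step i = 2.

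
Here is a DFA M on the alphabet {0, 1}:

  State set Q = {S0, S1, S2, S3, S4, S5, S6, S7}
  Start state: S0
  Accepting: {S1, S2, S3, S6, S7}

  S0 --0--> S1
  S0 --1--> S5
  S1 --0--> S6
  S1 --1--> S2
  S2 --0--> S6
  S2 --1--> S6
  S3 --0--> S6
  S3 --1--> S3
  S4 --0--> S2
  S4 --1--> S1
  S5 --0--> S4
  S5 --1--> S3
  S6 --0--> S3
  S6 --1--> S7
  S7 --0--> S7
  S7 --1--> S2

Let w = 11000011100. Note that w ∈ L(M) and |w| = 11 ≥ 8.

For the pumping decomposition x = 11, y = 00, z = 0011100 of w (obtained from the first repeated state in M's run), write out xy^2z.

xy^2z = 11·00·00·0011100 = 1100000011100.
Reading y = 00 takes M from S3 back to S3, so after x·y·y the machine is still in S3, and z then leads to the accepting state S3. Hence 1100000011100 ∈ L(M).

1100000011100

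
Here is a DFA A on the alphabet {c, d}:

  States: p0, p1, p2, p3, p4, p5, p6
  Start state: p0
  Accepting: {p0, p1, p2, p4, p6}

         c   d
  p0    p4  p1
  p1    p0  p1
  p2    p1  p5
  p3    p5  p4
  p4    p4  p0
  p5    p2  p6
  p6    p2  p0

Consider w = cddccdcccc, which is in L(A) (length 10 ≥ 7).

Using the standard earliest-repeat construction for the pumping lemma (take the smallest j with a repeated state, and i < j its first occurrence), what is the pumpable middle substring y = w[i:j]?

cd

State sequence: p0 -c-> p4 -d-> p0 -d-> p1 -c-> p0 -c-> p4 -d-> p0 -c-> p4 -c-> p4 -c-> p4 -c-> p4
First repeat at step 2: p0 was already visited.

So i = 0, j = 2, giving x = w[0:0] = ε, y = w[0:2] = cd, z = w[2:10] = dccdcccc.
Check: |xy| = 2 ≤ 7 and |y| = 2 ≥ 1. Reading y takes A from p0 back to p0, so every xyⁱz is accepted.
The DFA has 7 states, so the proof of the pumping lemma guarantees a repeated state among the first 7+1 visited; the segment between the two visits is the pumpable y.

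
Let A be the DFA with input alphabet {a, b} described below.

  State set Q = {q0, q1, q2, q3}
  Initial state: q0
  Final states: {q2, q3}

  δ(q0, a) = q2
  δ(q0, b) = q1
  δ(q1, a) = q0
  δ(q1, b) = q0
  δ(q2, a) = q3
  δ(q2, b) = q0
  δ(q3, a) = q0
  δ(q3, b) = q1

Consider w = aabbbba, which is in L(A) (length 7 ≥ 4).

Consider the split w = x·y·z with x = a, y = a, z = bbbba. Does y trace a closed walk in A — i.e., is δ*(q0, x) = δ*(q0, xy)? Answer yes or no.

State sequence: q0 -a-> q2 -a-> q3

After x (step 1): q2. After xy (step 2): q3.
They differ (q2 ≠ q3), so y is not a cycle from the state after x; this split is not the one the pumping-lemma construction produces, and pumping y need not keep the string in L(A).

no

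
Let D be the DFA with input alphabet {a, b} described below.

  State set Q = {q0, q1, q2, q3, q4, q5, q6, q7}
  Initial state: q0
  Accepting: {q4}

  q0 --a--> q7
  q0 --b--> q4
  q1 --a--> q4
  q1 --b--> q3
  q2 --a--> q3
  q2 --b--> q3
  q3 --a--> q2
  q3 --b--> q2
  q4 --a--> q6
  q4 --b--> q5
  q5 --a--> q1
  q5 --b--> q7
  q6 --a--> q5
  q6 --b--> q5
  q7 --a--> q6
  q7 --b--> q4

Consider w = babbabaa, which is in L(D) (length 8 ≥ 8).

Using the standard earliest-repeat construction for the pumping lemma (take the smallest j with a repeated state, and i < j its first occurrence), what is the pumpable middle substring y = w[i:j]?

Run of D on w = b a b b a b a a:
  step 0: q0  (start)
  step 1: q4  (read b: q0→q4)
  step 2: q6  (read a: q4→q6)
  step 3: q5  (read b: q6→q5)
  step 4: q7  (read b: q5→q7)
  step 5: q6  (read a: q7→q6)   ← first repeat (q6 seen earlier)
  step 6: q5  (read b: q6→q5)
  step 7: q1  (read a: q5→q1)
  step 8: q4  (read a: q1→q4)

So i = 2, j = 5, giving x = w[0:2] = ba, y = w[2:5] = bba, z = w[5:8] = baa.
Check: |xy| = 5 ≤ 8 and |y| = 3 ≥ 1. Reading y takes D from q6 back to q6, so every xyⁱz is accepted.
Pumping length from the standard proof: p = 8 (the number of states). The repeated state found above gives |xy| = j ≤ 8 and |y| = j − i ≥ 1.

bba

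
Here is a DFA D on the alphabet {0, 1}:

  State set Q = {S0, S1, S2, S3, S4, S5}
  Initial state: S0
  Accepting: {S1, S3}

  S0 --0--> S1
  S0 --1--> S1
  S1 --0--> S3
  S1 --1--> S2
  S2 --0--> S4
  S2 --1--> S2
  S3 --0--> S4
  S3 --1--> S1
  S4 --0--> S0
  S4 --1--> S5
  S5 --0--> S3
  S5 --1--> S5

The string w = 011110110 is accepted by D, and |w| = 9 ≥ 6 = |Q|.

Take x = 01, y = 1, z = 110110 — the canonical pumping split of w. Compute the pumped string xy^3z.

xy^3z = 01·1·1·1·110110 = 01111110110.
Reading y = 1 takes D from S2 back to S2, so after x·y·y·y the machine is still in S2, and z then leads to the accepting state S3. Hence 01111110110 ∈ L(D).

01111110110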